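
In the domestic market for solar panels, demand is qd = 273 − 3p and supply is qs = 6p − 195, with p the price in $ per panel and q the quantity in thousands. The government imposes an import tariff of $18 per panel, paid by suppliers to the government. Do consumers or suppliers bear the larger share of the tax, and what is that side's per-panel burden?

Consumers bear the larger share: $12 per panel.

Without the tax, 273 − 3p = 6p − 195 gives 9p = 468, so p* = $52 and q* = 117.
With the tax collected from suppliers, supply shifts: qs = 6(p − 18) − 195.
Solving gives q = 81 with consumers paying $64 and suppliers receiving $46 (the $18 wedge).
Per-panel burden: consumers $12, suppliers $6.
Consumers take the larger share because demand is less price-elastic here (demand slope 3 vs supply slope 6).
The less price-elastic side of the market bears the larger share of a per-unit tax.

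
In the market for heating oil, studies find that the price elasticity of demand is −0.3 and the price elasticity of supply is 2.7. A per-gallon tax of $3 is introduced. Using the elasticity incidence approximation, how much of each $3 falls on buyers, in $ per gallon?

Incidence ratio: buyers' share ≈ εs / (εs + |εd|) = 2.7 / (2.7 + 0.3) = 0.9.
So buyers bear ≈ 0.9 × $3 = $2.7; producers bear $0.3.

Buyers bear ≈ $2.7 per gallon.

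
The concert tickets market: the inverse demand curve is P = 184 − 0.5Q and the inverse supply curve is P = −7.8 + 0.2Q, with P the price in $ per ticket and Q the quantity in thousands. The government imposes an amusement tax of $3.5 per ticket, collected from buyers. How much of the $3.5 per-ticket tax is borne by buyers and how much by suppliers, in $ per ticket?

Buyers bear $2.5 per ticket; suppliers bear $1 per ticket.

Inverting to Q(P) form: Qd = 368 − 2P; Qs = 5P + 39.
Before the tax: set 368 − 2P = 5P + 39 → P* = $47, Q* = 274.
With the tax collected from buyers, demand (in seller-price terms) shifts: Qd = 368 − 2(P + 3.5).
New equilibrium: buyers pay $49.5, suppliers receive $46, Q = 269. (Wedge: Pb − Ps = 3.5.)
Burden on buyers: $2.5; on suppliers: $1. (They sum to $3.5.)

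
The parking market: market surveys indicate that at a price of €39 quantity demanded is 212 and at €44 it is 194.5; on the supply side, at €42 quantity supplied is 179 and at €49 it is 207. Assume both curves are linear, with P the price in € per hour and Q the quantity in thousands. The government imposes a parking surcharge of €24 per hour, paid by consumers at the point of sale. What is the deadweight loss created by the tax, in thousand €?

Deadweight loss = €537.6 thousand.

Demand slope: (194.5 − 212)/(44 − 39) = -3.5, so Qd = 348.5 − 3.5P.
Supply slope: (207 − 179)/(49 − 42) = 4, so Qs = 4P + 11.
Without the tax, 348.5 − 3.5P = 4P + 11 gives 7.5P = 337.5, so P* = €45 and Q* = 191.
With the tax collected from consumers, demand (in seller-price terms) shifts: Qd = 348.5 − 3.5(P + 24).
New equilibrium: consumers pay €57.8, producers receive €33.8, Q = 146.2. (Wedge: Pb − Ps = 24.)
Quantity falls by |ΔQ| = |191 − 146.2| = 44.8.
DWL = ½ · t · |ΔQ| = ½ · 24 · 44.8 = €537.6.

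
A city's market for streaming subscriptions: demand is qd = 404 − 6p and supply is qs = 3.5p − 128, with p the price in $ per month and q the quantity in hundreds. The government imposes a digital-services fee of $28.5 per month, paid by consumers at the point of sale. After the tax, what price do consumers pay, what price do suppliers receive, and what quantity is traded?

Consumers pay $66.5; suppliers receive $38; quantity = 5.

Without the tax, 404 − 6p = 3.5p − 128 gives 9.5p = 532, so p* = $56 and q* = 68.
With the tax collected from consumers, demand (in seller-price terms) shifts: qd = 404 − 6(p + 28.5).
New equilibrium: consumers pay $66.5, suppliers receive $38, q = 5. (Wedge: pb − ps = 28.5.)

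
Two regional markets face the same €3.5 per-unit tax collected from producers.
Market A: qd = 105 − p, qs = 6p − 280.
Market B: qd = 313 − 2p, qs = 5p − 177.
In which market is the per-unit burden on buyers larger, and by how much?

Market A: pre-tax p* = €55, q* = 50; post-tax q = 47; per-unit burden on buyers = €3.
Market B: pre-tax p* = €70, q* = 173; post-tax q = 168; per-unit burden on buyers = €2.5.
Difference: €3 vs €2.5 → market A is larger by €0.5.

Market A, by €0.5.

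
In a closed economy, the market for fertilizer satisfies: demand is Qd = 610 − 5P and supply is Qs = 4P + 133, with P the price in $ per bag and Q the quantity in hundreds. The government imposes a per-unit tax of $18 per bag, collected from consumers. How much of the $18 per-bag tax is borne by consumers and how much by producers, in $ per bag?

Consumers bear $8 per bag; producers bear $10 per bag.

Before the tax: set 610 − 5P = 4P + 133 → P* = $53, Q* = 345.
With the tax collected from consumers, demand (in seller-price terms) shifts: Qd = 610 − 5(P + 18).
New equilibrium: consumers pay $61, producers receive $43, Q = 305. (Wedge: Pb − Ps = 18.)
Burden on consumers: $8; on producers: $10. (They sum to $18.)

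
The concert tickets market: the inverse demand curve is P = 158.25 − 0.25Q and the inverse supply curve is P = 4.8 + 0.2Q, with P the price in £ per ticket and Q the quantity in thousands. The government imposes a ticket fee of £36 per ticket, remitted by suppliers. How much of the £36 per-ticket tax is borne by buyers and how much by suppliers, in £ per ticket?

Inverting to Q(P) form: Qd = 633 − 4P; Qs = 5P − 24.
Without the tax, 633 − 4P = 5P − 24 gives 9P = 657, so P* = £73 and Q* = 341.
With the tax collected from suppliers, supply shifts: Qs = 5(P − 36) − 24.
New equilibrium: buyers pay £93, suppliers receive £57, Q = 261. (Wedge: Pb − Ps = 36.)
Burden on buyers: £20; on suppliers: £16. (They sum to £36.)

Buyers bear £20 per ticket; suppliers bear £16 per ticket.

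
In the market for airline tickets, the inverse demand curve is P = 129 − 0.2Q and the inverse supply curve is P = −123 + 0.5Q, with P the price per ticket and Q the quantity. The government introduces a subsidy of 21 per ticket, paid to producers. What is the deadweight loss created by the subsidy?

Rewrite in direct form: Qd = 645 − 5P and Qs = 2P + 246.
Before the subsidy: set 645 − 5P = 2P + 246 → P* = 57, Q* = 360.
With a per-unit subsidy paid to producers, each receives P + 21 per unit sold, so supply becomes Qs = 2(P + 21) + 246.
New equilibrium: consumers pay 51, producers receive 72, Q = 390. (Wedge: Pb − Ps = −21.)
Quantity rises by |ΔQ| = |360 − 390| = 30.
DWL = ½ · t · |ΔQ| = ½ · 21 · 30 = 315.

Deadweight loss = 315.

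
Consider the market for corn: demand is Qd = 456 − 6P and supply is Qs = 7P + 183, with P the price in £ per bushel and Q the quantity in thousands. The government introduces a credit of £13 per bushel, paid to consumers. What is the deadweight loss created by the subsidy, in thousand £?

Deadweight loss = £273 thousand.

Without the subsidy, 456 − 6P = 7P + 183 gives 13P = 273, so P* = £21 and Q* = 330.
With a per-unit subsidy paid to consumers, each effectively pays P − 13, so demand becomes Qd = 456 − 6(P − 13).
Solving gives Q = 372 with consumers paying £14 and producers receiving £27 (the £13 wedge).
Quantity rises by |ΔQ| = |330 − 372| = 42.
DWL = ½ · t · |ΔQ| = ½ · 13 · 42 = £273.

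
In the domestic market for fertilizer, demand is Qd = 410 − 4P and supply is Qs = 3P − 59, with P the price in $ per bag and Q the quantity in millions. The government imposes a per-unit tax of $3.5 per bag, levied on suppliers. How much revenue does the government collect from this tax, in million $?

Tax revenue = $476 million.

Before the tax: set 410 − 4P = 3P − 59 → P* = $67, Q* = 142.
With the tax collected from suppliers, supply shifts: Qs = 3(P − 3.5) − 59.
New equilibrium: consumers pay $68.5, suppliers receive $65, Q = 136. (Wedge: Pb − Ps = 3.5.)
Revenue = t · Q = 3.5 · 136 = $476.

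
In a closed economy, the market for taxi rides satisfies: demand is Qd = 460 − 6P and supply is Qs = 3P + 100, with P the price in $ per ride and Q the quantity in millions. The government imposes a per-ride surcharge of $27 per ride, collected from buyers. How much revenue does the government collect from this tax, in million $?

Tax revenue = $4482 million.

Without the tax, 460 − 6P = 3P + 100 gives 9P = 360, so P* = $40 and Q* = 220.
With the tax collected from buyers, demand (in seller-price terms) shifts: Qd = 460 − 6(P + 27).
New equilibrium: buyers pay $49, suppliers receive $22, Q = 166. (Wedge: Pb − Ps = 27.)
Revenue = t · Q = 27 · 166 = $4482.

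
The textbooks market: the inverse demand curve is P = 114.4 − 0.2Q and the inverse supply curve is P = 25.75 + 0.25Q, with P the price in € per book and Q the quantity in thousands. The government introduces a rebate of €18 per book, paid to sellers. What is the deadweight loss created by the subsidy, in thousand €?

Deadweight loss = €360 thousand.

Rewrite in direct form: Qd = 572 − 5P and Qs = 4P − 103.
Before the subsidy: set 572 − 5P = 4P − 103 → P* = €75, Q* = 197.
With a per-unit subsidy paid to sellers, each receives P + 18 per unit sold, so supply becomes Qs = 4(P + 18) − 103.
New equilibrium: consumers pay €67, sellers receive €85, Q = 237. (Wedge: Pb − Ps = −18.)
Quantity rises by |ΔQ| = |197 − 237| = 40.
DWL = ½ · t · |ΔQ| = ½ · 18 · 40 = €360.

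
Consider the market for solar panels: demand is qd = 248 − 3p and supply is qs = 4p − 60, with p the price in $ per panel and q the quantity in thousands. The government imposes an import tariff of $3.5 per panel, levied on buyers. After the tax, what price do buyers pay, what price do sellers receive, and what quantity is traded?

Buyers pay $46; sellers receive $42.5; quantity = 110.

Before the tax: set 248 − 3p = 4p − 60 → p* = $44, q* = 116.
With the tax collected from buyers, demand (in seller-price terms) shifts: qd = 248 − 3(p + 3.5).
Solving gives q = 110 with buyers paying $46 and sellers receiving $42.5 (the $3.5 wedge).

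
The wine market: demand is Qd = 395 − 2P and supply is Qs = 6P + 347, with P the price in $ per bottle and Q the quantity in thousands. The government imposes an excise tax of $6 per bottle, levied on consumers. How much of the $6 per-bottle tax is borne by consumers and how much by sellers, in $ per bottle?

Consumers bear $4.5 per bottle; sellers bear $1.5 per bottle.

Before the tax: set 395 − 2P = 6P + 347 → P* = $6, Q* = 383.
With the tax collected from consumers, demand (in seller-price terms) shifts: Qd = 395 − 2(P + 6).
New equilibrium: consumers pay $10.5, sellers receive $4.5, Q = 374. (Wedge: Pb − Ps = 6.)
Burden on consumers: $4.5; on sellers: $1.5. (They sum to $6.)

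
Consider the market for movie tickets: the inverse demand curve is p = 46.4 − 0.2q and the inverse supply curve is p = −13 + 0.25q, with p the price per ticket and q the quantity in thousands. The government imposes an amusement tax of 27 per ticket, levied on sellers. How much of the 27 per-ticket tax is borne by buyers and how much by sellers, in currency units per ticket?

Inverting to q(p) form: qd = 232 − 5p; qs = 4p + 52.
Before the tax: set 232 − 5p = 4p + 52 → p* = 20, q* = 132.
With the tax collected from sellers, supply shifts: qs = 4(p − 27) + 52.
Solving gives q = 72 with buyers paying 32 and sellers receiving 5 (the 27 wedge).
Burden on buyers: 12; on sellers: 15. (They sum to 27.)
The less price-elastic side of the market bears the larger share of a per-unit tax.

Buyers bear 12 per ticket; sellers bear 15 per ticket.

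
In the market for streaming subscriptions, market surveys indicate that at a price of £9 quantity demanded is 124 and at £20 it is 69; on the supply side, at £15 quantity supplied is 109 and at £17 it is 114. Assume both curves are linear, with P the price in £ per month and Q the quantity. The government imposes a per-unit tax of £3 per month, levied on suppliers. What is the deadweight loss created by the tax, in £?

Demand slope: (69 − 124)/(20 − 9) = -5, so Qd = 169 − 5P.
Supply slope: (114 − 109)/(17 − 15) = 2.5, so Qs = 2.5P + 71.5.
Without the tax, 169 − 5P = 2.5P + 71.5 gives 7.5P = 97.5, so P* = £13 and Q* = 104.
With the tax collected from suppliers, supply shifts: Qs = 2.5(P − 3) + 71.5.
Solving gives Q = 99 with buyers paying £14 and suppliers receiving £11 (the £3 wedge).
Quantity falls by |ΔQ| = |104 − 99| = 5.
DWL = ½ · t · |ΔQ| = ½ · 3 · 5 = £7.5.

Deadweight loss = £7.5.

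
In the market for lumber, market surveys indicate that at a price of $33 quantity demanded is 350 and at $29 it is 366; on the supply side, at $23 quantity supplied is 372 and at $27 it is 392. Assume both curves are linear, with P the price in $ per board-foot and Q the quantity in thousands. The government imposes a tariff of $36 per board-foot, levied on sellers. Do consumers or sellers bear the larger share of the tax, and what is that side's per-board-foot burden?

Consumers bear the larger share: $20 per board-foot.

Demand slope: (366 − 350)/(29 − 33) = -4, so Qd = 482 − 4P.
Supply slope: (392 − 372)/(27 − 23) = 5, so Qs = 5P + 257.
Before the tax: set 482 − 4P = 5P + 257 → P* = $25, Q* = 382.
With the tax collected from sellers, supply shifts: Qs = 5(P − 36) + 257.
New equilibrium: consumers pay $45, sellers receive $9, Q = 302. (Wedge: Pb − Ps = 36.)
Per-board-foot burden: consumers $20, sellers $16.
Consumers take the larger share because demand is less price-elastic here (demand slope 4 vs supply slope 5).
The less price-elastic side of the market bears the larger share of a per-unit tax.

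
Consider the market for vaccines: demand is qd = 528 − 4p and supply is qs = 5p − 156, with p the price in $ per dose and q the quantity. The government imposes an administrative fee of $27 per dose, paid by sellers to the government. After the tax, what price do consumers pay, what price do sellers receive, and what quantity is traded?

Consumers pay $91; sellers receive $64; quantity = 164.

Without the tax, 528 − 4p = 5p − 156 gives 9p = 684, so p* = $76 and q* = 224.
With the tax collected from sellers, supply shifts: qs = 5(p − 27) − 156.
New equilibrium: consumers pay $91, sellers receive $64, q = 164. (Wedge: pb − ps = 27.)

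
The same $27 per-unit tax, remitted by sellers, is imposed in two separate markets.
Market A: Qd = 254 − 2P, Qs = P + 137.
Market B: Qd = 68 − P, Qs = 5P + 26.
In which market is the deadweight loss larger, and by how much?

Market B, by $60.75.

Market A: pre-tax P* = $39, Q* = 176; post-tax Q = 158; deadweight loss = $243.
Market B: pre-tax P* = $7, Q* = 61; post-tax Q = 38.5; deadweight loss = $303.75.
Difference: $243 vs $303.75 → market B is larger by $60.75.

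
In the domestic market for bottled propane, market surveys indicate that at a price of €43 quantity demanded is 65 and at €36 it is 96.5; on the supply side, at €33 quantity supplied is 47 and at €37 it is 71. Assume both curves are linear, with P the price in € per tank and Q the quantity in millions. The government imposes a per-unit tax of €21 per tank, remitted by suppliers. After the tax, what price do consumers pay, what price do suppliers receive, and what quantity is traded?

Consumers pay €51; suppliers receive €30; quantity = 29.

Demand slope: (96.5 − 65)/(36 − 43) = -4.5, so Qd = 258.5 − 4.5P.
Supply slope: (71 − 47)/(37 − 33) = 6, so Qs = 6P − 151.
Without the tax, 258.5 − 4.5P = 6P − 151 gives 10.5P = 409.5, so P* = €39 and Q* = 83.
With the tax collected from suppliers, supply shifts: Qs = 6(P − 21) − 151.
Solving gives Q = 29 with consumers paying €51 and suppliers receiving €30 (the €21 wedge).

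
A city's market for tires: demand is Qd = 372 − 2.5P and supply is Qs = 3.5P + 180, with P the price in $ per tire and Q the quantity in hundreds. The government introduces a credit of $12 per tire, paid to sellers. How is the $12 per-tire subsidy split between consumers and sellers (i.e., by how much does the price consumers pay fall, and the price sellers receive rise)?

Consumers gain $7 per tire; sellers gain $5 per tire.

Without the subsidy, 372 − 2.5P = 3.5P + 180 gives 6P = 192, so P* = $32 and Q* = 292.
With a per-unit subsidy paid to sellers, each receives P + 12 per unit sold, so supply becomes Qs = 3.5(P + 12) + 180.
New equilibrium: consumers pay $25, sellers receive $37, Q = 309.5. (Wedge: Pb − Ps = −12.)
Gain to consumers: $7; to sellers: $5. (They sum to $12.)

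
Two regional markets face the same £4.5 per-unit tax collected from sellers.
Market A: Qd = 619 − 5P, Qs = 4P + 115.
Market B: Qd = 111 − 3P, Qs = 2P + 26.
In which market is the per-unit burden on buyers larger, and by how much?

Market A: pre-tax P* = £56, Q* = 339; post-tax Q = 329; per-unit burden on buyers = £2.
Market B: pre-tax P* = £17, Q* = 60; post-tax Q = 54.6; per-unit burden on buyers = £1.8.
Difference: £2 vs £1.8 → market A is larger by £0.2.

Market A, by £0.2.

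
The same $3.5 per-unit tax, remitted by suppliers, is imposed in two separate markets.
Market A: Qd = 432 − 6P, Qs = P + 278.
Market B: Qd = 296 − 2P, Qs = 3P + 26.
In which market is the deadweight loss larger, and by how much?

Market B, by $2.1.

Market A: pre-tax P* = $22, Q* = 300; post-tax Q = 297; deadweight loss = $5.25.
Market B: pre-tax P* = $54, Q* = 188; post-tax Q = 183.8; deadweight loss = $7.35.
Difference: $5.25 vs $7.35 → market B is larger by $2.1.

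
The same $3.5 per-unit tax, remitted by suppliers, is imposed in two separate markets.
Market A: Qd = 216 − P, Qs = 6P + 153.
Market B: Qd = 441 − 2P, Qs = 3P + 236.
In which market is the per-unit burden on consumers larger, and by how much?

Market A: pre-tax P* = $9, Q* = 207; post-tax Q = 204; per-unit burden on consumers = $3.
Market B: pre-tax P* = $41, Q* = 359; post-tax Q = 354.8; per-unit burden on consumers = $2.1.
Difference: $3 vs $2.1 → market A is larger by $0.9.

Market A, by $0.9.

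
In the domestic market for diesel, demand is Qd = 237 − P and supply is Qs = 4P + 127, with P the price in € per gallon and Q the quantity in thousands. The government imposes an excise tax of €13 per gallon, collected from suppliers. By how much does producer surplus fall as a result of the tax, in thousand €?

Producer surplus falls by €545.48 thousand.

Before the tax: set 237 − P = 4P + 127 → P* = €22, Q* = 215.
With the tax collected from suppliers, supply shifts: Qs = 4(P − 13) + 127.
New equilibrium: buyers pay €32.4, suppliers receive €19.4, Q = 204.6. (Wedge: Pb − Ps = 13.)
ΔPS is the trapezoid between Q = 204.6 and Q = 215 of height €2.6: ½ · (215 + 204.6) · 2.6 = €545.48.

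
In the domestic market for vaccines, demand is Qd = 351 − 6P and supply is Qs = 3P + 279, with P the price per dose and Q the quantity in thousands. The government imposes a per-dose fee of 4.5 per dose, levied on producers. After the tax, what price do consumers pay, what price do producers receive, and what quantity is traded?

Consumers pay 9.5; producers receive 5; quantity = 294.

Without the tax, 351 − 6P = 3P + 279 gives 9P = 72, so P* = 8 and Q* = 303.
With the tax collected from producers, supply shifts: Qs = 3(P − 4.5) + 279.
New equilibrium: consumers pay 9.5, producers receive 5, Q = 294. (Wedge: Pb − Ps = 4.5.)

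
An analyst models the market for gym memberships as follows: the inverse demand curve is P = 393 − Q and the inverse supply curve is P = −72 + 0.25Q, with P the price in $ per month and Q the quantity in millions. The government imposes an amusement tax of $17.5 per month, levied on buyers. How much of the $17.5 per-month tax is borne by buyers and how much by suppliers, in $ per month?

Buyers bear $14 per month; suppliers bear $3.5 per month.

Inverting to Q(P) form: Qd = 393 − P; Qs = 4P + 288.
Before the tax: set 393 − P = 4P + 288 → P* = $21, Q* = 372.
With the tax collected from buyers, demand (in seller-price terms) shifts: Qd = 393 − (P + 17.5).
Solving gives Q = 358 with buyers paying $35 and suppliers receiving $17.5 (the $17.5 wedge).
Burden on buyers: $14; on suppliers: $3.5. (They sum to $17.5.)
The less price-elastic side of the market bears the larger share of a per-unit tax.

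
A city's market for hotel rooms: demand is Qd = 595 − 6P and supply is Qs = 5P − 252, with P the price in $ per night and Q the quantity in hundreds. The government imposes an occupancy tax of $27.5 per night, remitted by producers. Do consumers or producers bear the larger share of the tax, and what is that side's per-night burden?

Without the tax, 595 − 6P = 5P − 252 gives 11P = 847, so P* = $77 and Q* = 133.
With the tax collected from producers, supply shifts: Qs = 5(P − 27.5) − 252.
Solving gives Q = 58 with consumers paying $89.5 and producers receiving $62 (the $27.5 wedge).
Per-night burden: consumers $12.5, producers $15.
Producers take the larger share because supply is less price-elastic here (demand slope 6 vs supply slope 5).
The less price-elastic side of the market bears the larger share of a per-unit tax.

Producers bear the larger share: $15 per night.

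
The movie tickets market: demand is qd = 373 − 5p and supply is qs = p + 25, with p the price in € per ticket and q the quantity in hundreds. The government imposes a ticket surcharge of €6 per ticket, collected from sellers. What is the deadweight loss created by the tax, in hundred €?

Deadweight loss = €15 hundred.

Before the tax: set 373 − 5p = p + 25 → p* = €58, q* = 83.
With the tax collected from sellers, supply shifts: qs = (p − 6) + 25.
Solving gives q = 78 with consumers paying €59 and sellers receiving €53 (the €6 wedge).
Quantity falls by |ΔQ| = |83 − 78| = 5.
DWL = ½ · t · |ΔQ| = ½ · 6 · 5 = €15.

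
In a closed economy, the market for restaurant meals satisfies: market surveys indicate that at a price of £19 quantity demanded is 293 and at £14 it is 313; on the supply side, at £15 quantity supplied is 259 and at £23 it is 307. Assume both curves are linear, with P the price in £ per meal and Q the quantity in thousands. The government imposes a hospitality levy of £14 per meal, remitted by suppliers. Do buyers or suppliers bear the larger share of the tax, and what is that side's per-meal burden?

Buyers bear the larger share: £8.4 per meal.

Demand slope: (313 − 293)/(14 − 19) = -4, so Qd = 369 − 4P.
Supply slope: (307 − 259)/(23 − 15) = 6, so Qs = 6P + 169.
Without the tax, 369 − 4P = 6P + 169 gives 10P = 200, so P* = £20 and Q* = 289.
With the tax collected from suppliers, supply shifts: Qs = 6(P − 14) + 169.
Solving gives Q = 255.4 with buyers paying £28.4 and suppliers receiving £14.4 (the £14 wedge).
Per-meal burden: buyers £8.4, suppliers £5.6.
Buyers take the larger share because demand is less price-elastic here (demand slope 4 vs supply slope 6).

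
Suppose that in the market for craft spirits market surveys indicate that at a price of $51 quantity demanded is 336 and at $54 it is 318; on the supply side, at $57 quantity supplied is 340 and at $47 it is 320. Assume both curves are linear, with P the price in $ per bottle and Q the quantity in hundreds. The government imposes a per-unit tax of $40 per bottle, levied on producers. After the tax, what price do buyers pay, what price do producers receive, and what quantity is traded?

Demand slope: (318 − 336)/(54 − 51) = -6, so Qd = 642 − 6P.
Supply slope: (320 − 340)/(47 − 57) = 2, so Qs = 2P + 226.
Before the tax: set 642 − 6P = 2P + 226 → P* = $52, Q* = 330.
With the tax collected from producers, supply shifts: Qs = 2(P − 40) + 226.
Solving gives Q = 270 with buyers paying $62 and producers receiving $22 (the $40 wedge).

Buyers pay $62; producers receive $22; quantity = 270.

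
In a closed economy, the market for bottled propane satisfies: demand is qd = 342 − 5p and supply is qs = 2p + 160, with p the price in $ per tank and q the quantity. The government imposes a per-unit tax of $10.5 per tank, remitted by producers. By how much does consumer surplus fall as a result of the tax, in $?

Consumer surplus falls by $613.5.

Without the tax, 342 − 5p = 2p + 160 gives 7p = 182, so p* = $26 and q* = 212.
With the tax collected from producers, supply shifts: qs = 2(p − 10.5) + 160.
Solving gives q = 197 with consumers paying $29 and producers receiving $18.5 (the $10.5 wedge).
ΔCS is the trapezoid between Q = 197 and Q = 212 of height $3: ½ · (212 + 197) · 3 = $613.5.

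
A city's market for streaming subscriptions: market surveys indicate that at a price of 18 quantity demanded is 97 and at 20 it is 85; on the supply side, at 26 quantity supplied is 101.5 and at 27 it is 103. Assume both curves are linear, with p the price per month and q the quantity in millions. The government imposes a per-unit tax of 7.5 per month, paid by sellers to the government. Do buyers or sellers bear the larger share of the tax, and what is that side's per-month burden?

Sellers bear the larger share: 6 per month.

Demand slope: (85 − 97)/(20 − 18) = -6, so qd = 205 − 6p.
Supply slope: (103 − 101.5)/(27 − 26) = 1.5, so qs = 1.5p + 62.5.
Before the tax: set 205 − 6p = 1.5p + 62.5 → p* = 19, q* = 91.
With the tax collected from sellers, supply shifts: qs = 1.5(p − 7.5) + 62.5.
Solving gives q = 82 with buyers paying 20.5 and sellers receiving 13 (the 7.5 wedge).
Per-month burden: buyers 1.5, sellers 6.
Sellers take the larger share because supply is less price-elastic here (demand slope 6 vs supply slope 1.5).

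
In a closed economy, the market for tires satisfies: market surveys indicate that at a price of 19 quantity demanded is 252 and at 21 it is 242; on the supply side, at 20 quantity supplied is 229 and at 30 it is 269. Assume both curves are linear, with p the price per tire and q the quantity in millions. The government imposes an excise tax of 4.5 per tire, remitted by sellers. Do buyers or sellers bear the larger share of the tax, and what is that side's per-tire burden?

Sellers bear the larger share: 2.5 per tire.

Demand slope: (242 − 252)/(21 − 19) = -5, so qd = 347 − 5p.
Supply slope: (269 − 229)/(30 − 20) = 4, so qs = 4p + 149.
Without the tax, 347 − 5p = 4p + 149 gives 9p = 198, so p* = 22 and q* = 237.
With the tax collected from sellers, supply shifts: qs = 4(p − 4.5) + 149.
New equilibrium: buyers pay 24, sellers receive 19.5, q = 227. (Wedge: pb − ps = 4.5.)
Per-tire burden: buyers 2, sellers 2.5.
Sellers take the larger share because supply is less price-elastic here (demand slope 5 vs supply slope 4).
The less price-elastic side of the market bears the larger share of a per-unit tax.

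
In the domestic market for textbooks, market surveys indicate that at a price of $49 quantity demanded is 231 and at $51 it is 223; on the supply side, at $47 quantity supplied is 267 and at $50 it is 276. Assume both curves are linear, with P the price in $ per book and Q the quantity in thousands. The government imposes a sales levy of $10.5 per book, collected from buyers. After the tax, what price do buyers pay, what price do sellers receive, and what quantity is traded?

Buyers pay $47.5; sellers receive $37; quantity = 237.

Demand slope: (223 − 231)/(51 − 49) = -4, so Qd = 427 − 4P.
Supply slope: (276 − 267)/(50 − 47) = 3, so Qs = 3P + 126.
Before the tax: set 427 − 4P = 3P + 126 → P* = $43, Q* = 255.
With the tax collected from buyers, demand (in seller-price terms) shifts: Qd = 427 − 4(P + 10.5).
New equilibrium: buyers pay $47.5, sellers receive $37, Q = 237. (Wedge: Pb − Ps = 10.5.)
The less price-elastic side of the market bears the larger share of a per-unit tax.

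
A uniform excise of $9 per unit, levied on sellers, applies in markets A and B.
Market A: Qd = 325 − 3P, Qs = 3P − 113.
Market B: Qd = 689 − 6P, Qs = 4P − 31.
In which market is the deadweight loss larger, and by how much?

Market B, by $36.45.

Market A: pre-tax P* = $73, Q* = 106; post-tax Q = 92.5; deadweight loss = $60.75.
Market B: pre-tax P* = $72, Q* = 257; post-tax Q = 235.4; deadweight loss = $97.2.
Difference: $60.75 vs $97.2 → market B is larger by $36.45.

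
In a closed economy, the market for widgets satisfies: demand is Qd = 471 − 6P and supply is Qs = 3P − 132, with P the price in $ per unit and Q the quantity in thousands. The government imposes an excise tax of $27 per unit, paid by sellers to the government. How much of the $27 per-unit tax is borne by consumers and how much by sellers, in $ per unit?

Consumers bear $9 per unit; sellers bear $18 per unit.

Before the tax: set 471 − 6P = 3P − 132 → P* = $67, Q* = 69.
With the tax collected from sellers, supply shifts: Qs = 3(P − 27) − 132.
Solving gives Q = 15 with consumers paying $76 and sellers receiving $49 (the $27 wedge).
Burden on consumers: $9; on sellers: $18. (They sum to $27.)
The less price-elastic side of the market bears the larger share of a per-unit tax.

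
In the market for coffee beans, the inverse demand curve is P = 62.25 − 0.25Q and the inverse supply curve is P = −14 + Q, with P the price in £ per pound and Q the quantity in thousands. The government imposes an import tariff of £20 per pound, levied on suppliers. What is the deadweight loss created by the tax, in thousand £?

Deadweight loss = £160 thousand.

Inverting to Q(P) form: Qd = 249 − 4P; Qs = P + 14.
Before the tax: set 249 − 4P = P + 14 → P* = £47, Q* = 61.
With the tax collected from suppliers, supply shifts: Qs = (P − 20) + 14.
New equilibrium: buyers pay £51, suppliers receive £31, Q = 45. (Wedge: Pb − Ps = 20.)
Quantity falls by |ΔQ| = |61 − 45| = 16.
DWL = ½ · t · |ΔQ| = ½ · 20 · 16 = £160.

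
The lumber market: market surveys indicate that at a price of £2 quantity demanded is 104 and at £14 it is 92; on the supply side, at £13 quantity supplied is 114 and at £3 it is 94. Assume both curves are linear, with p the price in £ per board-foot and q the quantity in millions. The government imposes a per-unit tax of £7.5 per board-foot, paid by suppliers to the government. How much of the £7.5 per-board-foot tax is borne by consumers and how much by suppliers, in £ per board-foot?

Consumers bear £5 per board-foot; suppliers bear £2.5 per board-foot.

Demand slope: (92 − 104)/(14 − 2) = -1, so qd = 106 − p.
Supply slope: (94 − 114)/(3 − 13) = 2, so qs = 2p + 88.
Before the tax: set 106 − p = 2p + 88 → p* = £6, q* = 100.
With the tax collected from suppliers, supply shifts: qs = 2(p − 7.5) + 88.
Solving gives q = 95 with consumers paying £11 and suppliers receiving £3.5 (the £7.5 wedge).
Burden on consumers: £5; on suppliers: £2.5. (They sum to £7.5.)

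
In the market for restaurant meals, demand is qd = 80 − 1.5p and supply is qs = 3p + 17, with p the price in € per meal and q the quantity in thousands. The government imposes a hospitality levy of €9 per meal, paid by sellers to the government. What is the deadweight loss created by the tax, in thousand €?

Deadweight loss = €40.5 thousand.

Without the tax, 80 − 1.5p = 3p + 17 gives 4.5p = 63, so p* = €14 and q* = 59.
With the tax collected from sellers, supply shifts: qs = 3(p − 9) + 17.
Solving gives q = 50 with consumers paying €20 and sellers receiving €11 (the €9 wedge).
Quantity falls by |ΔQ| = |59 − 50| = 9.
DWL = ½ · t · |ΔQ| = ½ · 9 · 9 = €40.5.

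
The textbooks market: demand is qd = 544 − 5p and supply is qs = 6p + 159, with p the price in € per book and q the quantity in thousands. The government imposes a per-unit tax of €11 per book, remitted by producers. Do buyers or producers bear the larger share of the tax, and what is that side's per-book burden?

Without the tax, 544 − 5p = 6p + 159 gives 11p = 385, so p* = €35 and q* = 369.
With the tax collected from producers, supply shifts: qs = 6(p − 11) + 159.
Solving gives q = 339 with buyers paying €41 and producers receiving €30 (the €11 wedge).
Per-book burden: buyers €6, producers €5.
Buyers take the larger share because demand is less price-elastic here (demand slope 5 vs supply slope 6).
The less price-elastic side of the market bears the larger share of a per-unit tax.

Buyers bear the larger share: €6 per book.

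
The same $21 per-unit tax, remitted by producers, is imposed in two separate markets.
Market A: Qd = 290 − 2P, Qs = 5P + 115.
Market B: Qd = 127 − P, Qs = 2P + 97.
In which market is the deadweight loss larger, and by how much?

Market A: pre-tax P* = $25, Q* = 240; post-tax Q = 210; deadweight loss = $315.
Market B: pre-tax P* = $10, Q* = 117; post-tax Q = 103; deadweight loss = $147.
Difference: $315 vs $147 → market A is larger by $168.

Market A, by $168.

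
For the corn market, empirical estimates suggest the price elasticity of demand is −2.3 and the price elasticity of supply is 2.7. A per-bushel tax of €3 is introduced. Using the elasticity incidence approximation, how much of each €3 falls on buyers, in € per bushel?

Incidence ratio: buyers' share ≈ εs / (εs + |εd|) = 2.7 / (2.7 + 2.3) = 0.54.
So buyers bear ≈ 0.54 × €3 = €1.62; sellers bear €1.38.

Buyers bear ≈ €1.62 per bushel.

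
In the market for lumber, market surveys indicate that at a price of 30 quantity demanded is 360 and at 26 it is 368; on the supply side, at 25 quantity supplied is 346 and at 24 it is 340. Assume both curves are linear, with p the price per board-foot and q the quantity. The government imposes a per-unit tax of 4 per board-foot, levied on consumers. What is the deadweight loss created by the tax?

Demand slope: (368 − 360)/(26 − 30) = -2, so qd = 420 − 2p.
Supply slope: (340 − 346)/(24 − 25) = 6, so qs = 6p + 196.
Before the tax: set 420 − 2p = 6p + 196 → p* = 28, q* = 364.
With the tax collected from consumers, demand (in seller-price terms) shifts: qd = 420 − 2(p + 4).
Solving gives q = 358 with consumers paying 31 and suppliers receiving 27 (the 4 wedge).
Quantity falls by |ΔQ| = |364 − 358| = 6.
DWL = ½ · t · |ΔQ| = ½ · 4 · 6 = 12.

Deadweight loss = 12.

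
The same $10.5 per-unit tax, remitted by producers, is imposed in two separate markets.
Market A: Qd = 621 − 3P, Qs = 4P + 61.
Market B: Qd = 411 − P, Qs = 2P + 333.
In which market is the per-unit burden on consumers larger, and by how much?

Market B, by $1.

Market A: pre-tax P* = $80, Q* = 381; post-tax Q = 363; per-unit burden on consumers = $6.
Market B: pre-tax P* = $26, Q* = 385; post-tax Q = 378; per-unit burden on consumers = $7.
Difference: $6 vs $7 → market B is larger by $1.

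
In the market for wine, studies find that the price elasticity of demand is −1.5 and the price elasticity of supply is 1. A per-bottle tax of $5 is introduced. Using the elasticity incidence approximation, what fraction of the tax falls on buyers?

Buyers' share ≈ 0.4.

Incidence ratio: buyers' share ≈ εs / (εs + |εd|) = 1 / (1 + 1.5) = 0.4.
Supply is the less elastic side, so buyers bear the smaller share.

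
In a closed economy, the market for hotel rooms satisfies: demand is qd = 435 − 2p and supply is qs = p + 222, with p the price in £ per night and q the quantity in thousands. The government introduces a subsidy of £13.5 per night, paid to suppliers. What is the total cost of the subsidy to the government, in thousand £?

Government outlay = £4077 thousand.

Before the subsidy: set 435 − 2p = p + 222 → p* = £71, q* = 293.
With a per-unit subsidy paid to suppliers, each receives p + 13.5 per unit sold, so supply becomes qs = (p + 13.5) + 222.
Solving gives q = 302 with consumers paying £66.5 and suppliers receiving £80 (the £13.5 wedge).
Outlay = t · Q = 13.5 · 302 = £4077.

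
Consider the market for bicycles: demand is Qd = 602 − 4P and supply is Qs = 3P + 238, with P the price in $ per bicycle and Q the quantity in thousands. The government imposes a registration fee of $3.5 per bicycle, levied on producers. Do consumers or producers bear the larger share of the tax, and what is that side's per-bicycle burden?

Before the tax: set 602 − 4P = 3P + 238 → P* = $52, Q* = 394.
With the tax collected from producers, supply shifts: Qs = 3(P − 3.5) + 238.
Solving gives Q = 388 with consumers paying $53.5 and producers receiving $50 (the $3.5 wedge).
Per-bicycle burden: consumers $1.5, producers $2.
Producers take the larger share because supply is less price-elastic here (demand slope 4 vs supply slope 3).
The less price-elastic side of the market bears the larger share of a per-unit tax.

Producers bear the larger share: $2 per bicycle.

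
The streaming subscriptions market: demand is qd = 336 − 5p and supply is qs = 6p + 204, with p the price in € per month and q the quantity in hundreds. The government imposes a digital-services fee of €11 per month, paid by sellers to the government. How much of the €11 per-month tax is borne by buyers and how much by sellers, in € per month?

Buyers bear €6 per month; sellers bear €5 per month.

Before the tax: set 336 − 5p = 6p + 204 → p* = €12, q* = 276.
With the tax collected from sellers, supply shifts: qs = 6(p − 11) + 204.
New equilibrium: buyers pay €18, sellers receive €7, q = 246. (Wedge: pb − ps = 11.)
Burden on buyers: €6; on sellers: €5. (They sum to €11.)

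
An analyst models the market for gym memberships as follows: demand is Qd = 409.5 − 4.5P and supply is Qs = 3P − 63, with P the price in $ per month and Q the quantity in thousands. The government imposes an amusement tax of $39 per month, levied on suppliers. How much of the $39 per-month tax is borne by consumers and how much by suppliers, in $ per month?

Consumers bear $15.6 per month; suppliers bear $23.4 per month.

Without the tax, 409.5 − 4.5P = 3P − 63 gives 7.5P = 472.5, so P* = $63 and Q* = 126.
With the tax collected from suppliers, supply shifts: Qs = 3(P − 39) − 63.
Solving gives Q = 55.8 with consumers paying $78.6 and suppliers receiving $39.6 (the $39 wedge).
Burden on consumers: $15.6; on suppliers: $23.4. (They sum to $39.)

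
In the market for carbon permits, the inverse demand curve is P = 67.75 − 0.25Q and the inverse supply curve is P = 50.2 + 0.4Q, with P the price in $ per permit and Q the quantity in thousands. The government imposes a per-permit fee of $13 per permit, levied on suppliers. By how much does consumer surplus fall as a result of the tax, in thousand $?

Consumer surplus falls by $85 thousand.

Rewrite in direct form: Qd = 271 − 4P and Qs = 2.5P − 125.5.
Without the tax, 271 − 4P = 2.5P − 125.5 gives 6.5P = 396.5, so P* = $61 and Q* = 27.
With the tax collected from suppliers, supply shifts: Qs = 2.5(P − 13) − 125.5.
Solving gives Q = 7 with buyers paying $66 and suppliers receiving $53 (the $13 wedge).
ΔCS is the trapezoid between Q = 7 and Q = 27 of height $5: ½ · (27 + 7) · 5 = $85.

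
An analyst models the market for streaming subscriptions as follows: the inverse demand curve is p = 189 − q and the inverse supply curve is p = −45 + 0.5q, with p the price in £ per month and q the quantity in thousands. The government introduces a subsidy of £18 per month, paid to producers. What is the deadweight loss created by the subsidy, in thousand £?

Inverting to q(p) form: qd = 189 − p; qs = 2p + 90.
Without the subsidy, 189 − p = 2p + 90 gives 3p = 99, so p* = £33 and q* = 156.
With a per-unit subsidy paid to producers, each receives p + 18 per unit sold, so supply becomes qs = 2(p + 18) + 90.
New equilibrium: consumers pay £21, producers receive £39, q = 168. (Wedge: pb − ps = −18.)
Quantity rises by |ΔQ| = |156 − 168| = 12.
DWL = ½ · t · |ΔQ| = ½ · 18 · 12 = £108.

Deadweight loss = £108 thousand.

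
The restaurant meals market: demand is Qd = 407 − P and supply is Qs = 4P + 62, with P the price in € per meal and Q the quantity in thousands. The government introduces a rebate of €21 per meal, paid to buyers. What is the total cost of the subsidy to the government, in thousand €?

Before the subsidy: set 407 − P = 4P + 62 → P* = €69, Q* = 338.
With a per-unit subsidy paid to buyers, each effectively pays P − 21, so demand becomes Qd = 407 − (P − 21).
Solving gives Q = 354.8 with buyers paying €52.2 and suppliers receiving €73.2 (the €21 wedge).
Outlay = t · Q = 21 · 354.8 = €7450.8.

Government outlay = €7450.8 thousand.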